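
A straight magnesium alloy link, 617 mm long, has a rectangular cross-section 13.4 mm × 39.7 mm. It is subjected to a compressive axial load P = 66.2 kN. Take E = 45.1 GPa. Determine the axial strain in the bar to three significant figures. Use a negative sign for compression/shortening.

-0.00276

A = 532 mm².
σ = N/A = -124.4 MPa; ε = σ/E = -124.4/45100 = -2.759e-03.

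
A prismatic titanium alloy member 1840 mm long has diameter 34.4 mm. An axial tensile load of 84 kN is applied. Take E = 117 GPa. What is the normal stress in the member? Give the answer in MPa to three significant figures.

90.4 MPa

A = 929.4 mm².
σ = N/A = 84000/929.4 = 90.38 MPa.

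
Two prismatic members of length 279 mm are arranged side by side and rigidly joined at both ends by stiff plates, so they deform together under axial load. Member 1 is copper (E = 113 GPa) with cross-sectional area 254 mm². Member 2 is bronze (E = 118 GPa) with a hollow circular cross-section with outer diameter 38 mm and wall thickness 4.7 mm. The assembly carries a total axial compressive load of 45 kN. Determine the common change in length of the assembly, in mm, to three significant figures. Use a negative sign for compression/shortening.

-0.145 mm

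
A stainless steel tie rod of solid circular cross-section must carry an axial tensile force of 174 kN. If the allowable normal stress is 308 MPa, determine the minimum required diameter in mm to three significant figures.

26.8 mm

Required area A ≥ P/σ_allow = 174000/308 = 564.9 mm².
For a solid circular section, d ≥ √(4A/π) = 26.82 mm.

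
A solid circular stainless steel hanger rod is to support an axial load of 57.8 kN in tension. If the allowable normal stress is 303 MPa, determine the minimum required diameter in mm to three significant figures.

Required area A ≥ P/σ_allow = 57800/303 = 190.8 mm².
For a solid circular section, d ≥ √(4A/π) = 15.58 mm.

15.6 mm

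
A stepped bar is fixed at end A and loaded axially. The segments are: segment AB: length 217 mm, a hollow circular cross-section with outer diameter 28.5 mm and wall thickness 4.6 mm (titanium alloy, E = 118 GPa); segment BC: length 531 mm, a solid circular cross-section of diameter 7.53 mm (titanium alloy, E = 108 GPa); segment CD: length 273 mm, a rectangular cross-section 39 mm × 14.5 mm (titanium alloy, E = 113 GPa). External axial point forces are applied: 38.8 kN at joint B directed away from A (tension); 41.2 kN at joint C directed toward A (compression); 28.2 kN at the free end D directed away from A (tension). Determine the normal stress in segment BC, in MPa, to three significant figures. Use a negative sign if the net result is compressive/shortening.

Internal axial forces (sectioning from the free end, tension +): N_CD = 28.2 kN, N_BC = -13 kN, N_AB = 25.8 kN.
A_BC = 44.53 mm².
σ_BC = N_BC/A_BC = -13000/44.53 = -291.9 MPa.

-292 MPa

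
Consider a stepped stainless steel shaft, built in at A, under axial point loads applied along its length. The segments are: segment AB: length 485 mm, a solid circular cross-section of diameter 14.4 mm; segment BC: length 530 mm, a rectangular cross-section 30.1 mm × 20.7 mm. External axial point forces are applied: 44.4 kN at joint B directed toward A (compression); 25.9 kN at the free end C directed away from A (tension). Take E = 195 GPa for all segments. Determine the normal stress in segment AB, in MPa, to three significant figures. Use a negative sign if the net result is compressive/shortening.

Internal axial forces (sectioning from the free end, tension +): N_BC = 25.9 kN, N_AB = -18.5 kN.
A_AB = 162.9 mm².
σ_AB = N_AB/A_AB = -18500/162.9 = -113.6 MPa.

-114 MPa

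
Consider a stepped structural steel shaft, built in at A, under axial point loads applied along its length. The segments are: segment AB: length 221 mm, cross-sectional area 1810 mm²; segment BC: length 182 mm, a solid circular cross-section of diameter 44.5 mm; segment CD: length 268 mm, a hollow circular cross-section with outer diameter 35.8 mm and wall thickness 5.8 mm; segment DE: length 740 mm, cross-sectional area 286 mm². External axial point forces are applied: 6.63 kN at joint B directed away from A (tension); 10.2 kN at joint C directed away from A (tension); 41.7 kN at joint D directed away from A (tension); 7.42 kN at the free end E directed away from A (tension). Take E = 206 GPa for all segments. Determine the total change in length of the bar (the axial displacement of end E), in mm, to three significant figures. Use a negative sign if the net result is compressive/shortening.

Internal axial forces (sectioning from the free end, tension +): N_DE = 7.42 kN, N_CD = 49.12 kN, N_BC = 59.32 kN, N_AB = 65.95 kN.
A_BC = 1555 mm².
A_CD = 546.6 mm².
δ_AB = 65950·221/(1810·206000) = 0.03909 mm
δ_BC = 59320·182/(1555·206000) = 0.0337 mm
δ_CD = 49120·268/(546.6·206000) = 0.1169 mm
δ_DE = 7420·740/(286·206000) = 0.0932 mm
δ = Σδ_i = 0.2829 mm.

0.283 mm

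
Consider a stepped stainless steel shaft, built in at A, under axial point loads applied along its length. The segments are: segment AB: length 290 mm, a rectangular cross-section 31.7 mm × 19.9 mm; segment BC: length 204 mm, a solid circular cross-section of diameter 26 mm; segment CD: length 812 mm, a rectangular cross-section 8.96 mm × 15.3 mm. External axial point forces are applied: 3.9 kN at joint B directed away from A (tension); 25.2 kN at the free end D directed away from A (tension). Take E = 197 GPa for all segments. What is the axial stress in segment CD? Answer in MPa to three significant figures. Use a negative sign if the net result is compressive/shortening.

184 MPa

Internal axial forces (sectioning from the free end, tension +): N_CD = 25.2 kN, N_BC = 25.2 kN, N_AB = 29.1 kN.
A_CD = 137.1 mm².
σ_CD = N_CD/A_CD = 25200/137.1 = 183.8 MPa.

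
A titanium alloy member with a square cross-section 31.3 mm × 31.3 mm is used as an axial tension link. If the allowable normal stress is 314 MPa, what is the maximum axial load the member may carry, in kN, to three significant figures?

308 kN

A = 979.7 mm².
P_max = σ_allow · A = 314 · 979.7 = 307600 N = 307.6 kN.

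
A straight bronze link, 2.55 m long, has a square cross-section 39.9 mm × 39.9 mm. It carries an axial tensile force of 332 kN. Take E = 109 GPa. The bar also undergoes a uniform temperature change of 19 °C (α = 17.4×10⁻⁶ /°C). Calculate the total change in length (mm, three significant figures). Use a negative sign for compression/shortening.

5.72 mm

A = 1592 mm².
δ_mech = NL/(AE) = 332000·2550/(1592·109000) = 4.879 mm.
δ_thermal = αLΔT = 17.4e-6·2550·19 = 0.843 mm.
δ = δ_mech + δ_thermal = 5.722 mm.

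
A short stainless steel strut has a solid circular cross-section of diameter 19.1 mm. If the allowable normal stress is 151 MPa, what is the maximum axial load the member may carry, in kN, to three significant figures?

43.3 kN

A = 286.5 mm².
P_max = σ_allow · A = 151 · 286.5 = 43260 N = 43.26 kN.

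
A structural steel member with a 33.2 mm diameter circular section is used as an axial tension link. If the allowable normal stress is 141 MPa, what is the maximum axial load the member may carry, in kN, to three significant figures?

122 kN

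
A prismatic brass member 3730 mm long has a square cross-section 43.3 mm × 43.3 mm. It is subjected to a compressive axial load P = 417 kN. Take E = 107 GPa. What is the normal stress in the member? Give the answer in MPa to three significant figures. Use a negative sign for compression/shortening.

A = 1875 mm².
σ = N/A = -417000/1875 = -222.4 MPa.

-222 MPa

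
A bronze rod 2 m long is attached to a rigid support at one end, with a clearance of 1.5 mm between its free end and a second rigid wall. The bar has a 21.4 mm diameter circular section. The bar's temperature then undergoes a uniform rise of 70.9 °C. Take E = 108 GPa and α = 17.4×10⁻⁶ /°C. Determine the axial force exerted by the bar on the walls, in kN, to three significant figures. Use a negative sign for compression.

-18.8 kN

Free thermal expansion αLΔT = 17.4e-6 · 2000 · 70.9 = 2.467 mm.
The walls engage after the gap closes; constrained expansion = 2.467 − 1.5 = 0.9673 mm.
The walls impose strain ε = −(0.9673)/2000 = -4.8366e-04; σ = Eε = 108000 · -4.8366e-04 = -52.24 MPa.
Wall reaction R = σ·A = -52.24·359.7 = -18790 N = -18.79 kN.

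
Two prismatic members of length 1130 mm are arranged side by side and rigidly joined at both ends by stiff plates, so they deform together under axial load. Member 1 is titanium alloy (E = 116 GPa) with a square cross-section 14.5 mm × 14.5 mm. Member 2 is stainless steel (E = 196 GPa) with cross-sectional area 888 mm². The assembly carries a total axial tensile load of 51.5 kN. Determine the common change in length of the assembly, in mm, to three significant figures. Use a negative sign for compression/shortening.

0.293 mm

A_1 = 210.2 mm².
Equal strain + equilibrium ⇒ each member carries load in proportion to AE: A₁E₁ = 24390000 N, A₂E₂ = 174000000 N, ΣAE = 198400000 N.
δ = PL/ΣAE = 51500·1130/198400000 = 0.2933 mm.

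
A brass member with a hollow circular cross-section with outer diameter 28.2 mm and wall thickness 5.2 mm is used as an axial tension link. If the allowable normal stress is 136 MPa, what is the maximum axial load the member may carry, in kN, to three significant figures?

A = 375.7 mm².
P_max = σ_allow · A = 136 · 375.7 = 51100 N = 51.1 kN.

51.1 kN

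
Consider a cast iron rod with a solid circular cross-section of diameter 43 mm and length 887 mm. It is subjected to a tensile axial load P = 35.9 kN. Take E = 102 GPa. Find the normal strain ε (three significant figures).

2.42e-04

A = 1452 mm².
σ = N/A = 24.72 MPa; ε = σ/E = 24.72/102000 = 2.424e-04.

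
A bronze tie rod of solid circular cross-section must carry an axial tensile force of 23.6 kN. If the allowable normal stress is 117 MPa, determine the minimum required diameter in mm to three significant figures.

16.0 mm

Required area A ≥ P/σ_allow = 23600/117 = 201.7 mm².
For a solid circular section, d ≥ √(4A/π) = 16.03 mm.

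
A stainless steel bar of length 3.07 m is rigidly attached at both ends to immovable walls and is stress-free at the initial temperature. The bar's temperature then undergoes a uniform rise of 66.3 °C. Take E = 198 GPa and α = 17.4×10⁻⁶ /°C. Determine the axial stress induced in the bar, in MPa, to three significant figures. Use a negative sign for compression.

-228 MPa

Free thermal expansion αLΔT = 17.4e-6 · 3070 · 66.3 = 3.542 mm.
The walls impose strain ε = −(3.542)/3070 = -1.1536e-03; σ = Eε = 198000 · -1.1536e-03 = -228.4 MPa.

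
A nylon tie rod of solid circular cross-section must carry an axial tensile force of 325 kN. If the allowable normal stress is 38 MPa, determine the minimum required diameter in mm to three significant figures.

104 mm

Required area A ≥ P/σ_allow = 325000/38 = 8553 mm².
For a solid circular section, d ≥ √(4A/π) = 104.4 mm.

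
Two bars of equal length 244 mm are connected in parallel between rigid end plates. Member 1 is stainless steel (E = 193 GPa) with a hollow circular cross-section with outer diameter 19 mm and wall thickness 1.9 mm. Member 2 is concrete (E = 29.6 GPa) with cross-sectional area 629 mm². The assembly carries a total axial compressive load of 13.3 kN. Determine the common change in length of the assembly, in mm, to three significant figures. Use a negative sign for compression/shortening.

-0.0847 mm

A_1 = 102.1 mm².
Equal strain + equilibrium ⇒ each member carries load in proportion to AE: A₁E₁ = 19700000 N, A₂E₂ = 18620000 N, ΣAE = 38320000 N.
δ = PL/ΣAE = -13300·244/38320000 = -0.08469 mm.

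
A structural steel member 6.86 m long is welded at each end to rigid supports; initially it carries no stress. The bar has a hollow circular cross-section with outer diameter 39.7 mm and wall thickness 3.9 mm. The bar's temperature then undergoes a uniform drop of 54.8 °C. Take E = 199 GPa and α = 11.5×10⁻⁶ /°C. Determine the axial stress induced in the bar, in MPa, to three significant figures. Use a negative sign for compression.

125 MPa

Free thermal expansion αLΔT = 11.5e-6 · 6860 · -54.8 = -4.323 mm.
The walls impose strain ε = −(-4.323)/6860 = 6.3020e-04; σ = Eε = 199000 · 6.3020e-04 = 125.4 MPa.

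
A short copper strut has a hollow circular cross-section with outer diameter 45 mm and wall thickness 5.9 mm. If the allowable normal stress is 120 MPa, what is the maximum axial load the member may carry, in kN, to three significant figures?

87.0 kN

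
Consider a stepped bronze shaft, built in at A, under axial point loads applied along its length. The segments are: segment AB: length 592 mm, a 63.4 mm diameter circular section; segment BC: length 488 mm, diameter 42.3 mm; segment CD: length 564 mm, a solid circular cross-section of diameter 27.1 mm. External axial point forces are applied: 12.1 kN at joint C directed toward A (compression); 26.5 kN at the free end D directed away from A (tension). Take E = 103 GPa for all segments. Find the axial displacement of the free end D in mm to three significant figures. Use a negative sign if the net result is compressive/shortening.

0.326 mm

Internal axial forces (sectioning from the free end, tension +): N_CD = 26.5 kN, N_BC = 14.4 kN, N_AB = 14.4 kN.
A_AB = 3157 mm².
A_BC = 1405 mm².
A_CD = 576.8 mm².
δ_AB = 14400·592/(3157·103000) = 0.02622 mm
δ_BC = 14400·488/(1405·103000) = 0.04855 mm
δ_CD = 26500·564/(576.8·103000) = 0.2516 mm
δ = Σδ_i = 0.3263 mm.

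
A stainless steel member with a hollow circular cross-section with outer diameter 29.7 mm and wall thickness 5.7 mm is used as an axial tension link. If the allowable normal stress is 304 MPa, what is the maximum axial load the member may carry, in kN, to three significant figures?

A = 429.8 mm².
P_max = σ_allow · A = 304 · 429.8 = 130700 N = 130.7 kN.

131 kN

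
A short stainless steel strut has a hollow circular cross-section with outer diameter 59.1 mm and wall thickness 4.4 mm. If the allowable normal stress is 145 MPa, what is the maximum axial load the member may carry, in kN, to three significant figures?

110 kN

A = 756.1 mm².
P_max = σ_allow · A = 145 · 756.1 = 109600 N = 109.6 kN.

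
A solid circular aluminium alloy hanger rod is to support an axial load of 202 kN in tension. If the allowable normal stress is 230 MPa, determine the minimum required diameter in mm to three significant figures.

33.4 mm

Required area A ≥ P/σ_allow = 202000/230 = 878.3 mm².
For a solid circular section, d ≥ √(4A/π) = 33.44 mm.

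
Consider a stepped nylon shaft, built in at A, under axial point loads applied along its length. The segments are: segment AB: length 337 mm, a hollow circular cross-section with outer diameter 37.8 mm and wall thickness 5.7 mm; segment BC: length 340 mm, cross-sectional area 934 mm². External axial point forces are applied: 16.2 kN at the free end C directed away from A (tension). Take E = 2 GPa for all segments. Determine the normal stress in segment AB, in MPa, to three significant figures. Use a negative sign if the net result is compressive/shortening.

Internal axial forces (sectioning from the free end, tension +): N_BC = 16.2 kN, N_AB = 16.2 kN.
A_AB = 574.8 mm².
σ_AB = N_AB/A_AB = 16200/574.8 = 28.18 MPa.

28.2 MPa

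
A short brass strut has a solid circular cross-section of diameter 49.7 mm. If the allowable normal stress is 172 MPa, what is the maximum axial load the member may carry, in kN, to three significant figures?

A = 1940 mm².
P_max = σ_allow · A = 172 · 1940 = 333700 N = 333.7 kN.

334 kN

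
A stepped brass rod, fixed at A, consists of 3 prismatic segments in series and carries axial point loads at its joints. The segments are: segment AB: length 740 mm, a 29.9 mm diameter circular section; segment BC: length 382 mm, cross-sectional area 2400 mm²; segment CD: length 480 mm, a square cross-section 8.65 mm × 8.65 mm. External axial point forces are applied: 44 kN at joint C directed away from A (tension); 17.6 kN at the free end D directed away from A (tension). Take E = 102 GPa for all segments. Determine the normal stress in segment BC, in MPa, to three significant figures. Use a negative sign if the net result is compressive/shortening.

25.7 MPa

Internal axial forces (sectioning from the free end, tension +): N_CD = 17.6 kN, N_BC = 61.6 kN, N_AB = 61.6 kN.
σ_BC = N_BC/A_BC = 61600/2400 = 25.67 MPa.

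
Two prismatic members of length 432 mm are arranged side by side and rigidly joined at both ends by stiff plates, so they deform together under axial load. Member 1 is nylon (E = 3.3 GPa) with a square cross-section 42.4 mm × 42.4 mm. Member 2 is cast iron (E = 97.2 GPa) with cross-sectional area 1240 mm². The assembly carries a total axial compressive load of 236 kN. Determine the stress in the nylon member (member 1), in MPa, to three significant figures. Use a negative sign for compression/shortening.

-6.16 MPa

A_1 = 1798 mm².
Equal strain + equilibrium ⇒ each member carries load in proportion to AE: A₁E₁ = 5933000 N, A₂E₂ = 120500000 N, ΣAE = 126500000 N.
σ₁ = P·E₁/ΣAE = -236000·3300/126500000 = -6.158 MPa.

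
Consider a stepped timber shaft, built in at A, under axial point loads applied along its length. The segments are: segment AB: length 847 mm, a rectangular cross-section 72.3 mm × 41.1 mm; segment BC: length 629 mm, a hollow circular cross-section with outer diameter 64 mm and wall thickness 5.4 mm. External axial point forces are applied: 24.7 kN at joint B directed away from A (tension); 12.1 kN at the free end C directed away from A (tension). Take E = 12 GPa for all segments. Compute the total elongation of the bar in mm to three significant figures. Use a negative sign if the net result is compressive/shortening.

Internal axial forces (sectioning from the free end, tension +): N_BC = 12.1 kN, N_AB = 36.8 kN.
A_AB = 2972 mm².
A_BC = 994.1 mm².
δ_AB = 36800·847/(2972·12000) = 0.8741 mm
δ_BC = 12100·629/(994.1·12000) = 0.638 mm
δ = Σδ_i = 1.512 mm.

1.51 mm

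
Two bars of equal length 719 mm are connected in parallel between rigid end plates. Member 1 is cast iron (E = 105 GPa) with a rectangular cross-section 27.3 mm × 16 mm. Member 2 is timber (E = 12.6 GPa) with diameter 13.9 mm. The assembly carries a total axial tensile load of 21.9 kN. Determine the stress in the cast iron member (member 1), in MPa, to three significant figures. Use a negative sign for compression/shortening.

A_1 = 436.8 mm².
A_2 = 151.7 mm².
Equal strain + equilibrium ⇒ each member carries load in proportion to AE: A₁E₁ = 45860000 N, A₂E₂ = 1912000 N, ΣAE = 47780000 N.
σ₁ = P·E₁/ΣAE = 21900·105000/47780000 = 48.13 MPa.

48.1 MPa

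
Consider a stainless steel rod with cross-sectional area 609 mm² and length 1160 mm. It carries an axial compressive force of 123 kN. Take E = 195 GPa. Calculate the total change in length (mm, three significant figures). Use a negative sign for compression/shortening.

-1.20 mm

δ_mech = NL/(AE) = -123000·1160/(609·195000) = -1.201 mm.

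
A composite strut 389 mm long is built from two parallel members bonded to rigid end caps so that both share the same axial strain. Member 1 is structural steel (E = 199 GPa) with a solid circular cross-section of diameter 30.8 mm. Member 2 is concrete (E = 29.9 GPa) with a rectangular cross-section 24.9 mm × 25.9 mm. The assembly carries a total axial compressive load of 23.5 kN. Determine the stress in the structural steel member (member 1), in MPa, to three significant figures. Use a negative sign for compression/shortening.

-27.9 MPa

A_1 = 745.1 mm².
A_2 = 644.9 mm².
Equal strain + equilibrium ⇒ each member carries load in proportion to AE: A₁E₁ = 148300000 N, A₂E₂ = 19280000 N, ΣAE = 167500000 N.
σ₁ = P·E₁/ΣAE = -23500·199000/167500000 = -27.91 MPa.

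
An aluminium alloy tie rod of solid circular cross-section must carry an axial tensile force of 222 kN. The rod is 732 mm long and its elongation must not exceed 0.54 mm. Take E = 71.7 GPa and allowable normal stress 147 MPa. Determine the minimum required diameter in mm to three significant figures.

73.1 mm

Required area A ≥ P/σ_allow = 222000/147 = 1510 mm².
For a solid circular section, d ≥ √(4A/π) = 43.85 mm.
Elongation limit: A ≥ PL/(Eδ_allow) = 222000·732/(71700·0.54) = 4197 mm² ⇒ d ≥ 73.1 mm.
The elongation limit governs.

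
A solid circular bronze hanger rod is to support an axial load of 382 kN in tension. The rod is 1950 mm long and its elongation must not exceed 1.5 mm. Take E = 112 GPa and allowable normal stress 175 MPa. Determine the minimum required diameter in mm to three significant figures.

75.1 mm

Required area A ≥ P/σ_allow = 382000/175 = 2183 mm².
For a solid circular section, d ≥ √(4A/π) = 52.72 mm.
Elongation limit: A ≥ PL/(Eδ_allow) = 382000·1950/(112000·1.5) = 4434 mm² ⇒ d ≥ 75.14 mm.
The elongation limit governs.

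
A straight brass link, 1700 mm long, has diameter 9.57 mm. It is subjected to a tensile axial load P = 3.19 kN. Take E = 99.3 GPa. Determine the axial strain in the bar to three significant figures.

A = 71.93 mm².
σ = N/A = 44.35 MPa; ε = σ/E = 44.35/99300 = 4.466e-04.

4.47e-04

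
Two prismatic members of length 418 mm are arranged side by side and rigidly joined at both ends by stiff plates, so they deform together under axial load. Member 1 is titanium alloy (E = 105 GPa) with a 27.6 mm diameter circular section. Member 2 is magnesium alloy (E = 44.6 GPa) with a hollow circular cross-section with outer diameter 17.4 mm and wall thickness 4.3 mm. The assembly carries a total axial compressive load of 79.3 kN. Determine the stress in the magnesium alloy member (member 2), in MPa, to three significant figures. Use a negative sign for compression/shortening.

-50.0 MPa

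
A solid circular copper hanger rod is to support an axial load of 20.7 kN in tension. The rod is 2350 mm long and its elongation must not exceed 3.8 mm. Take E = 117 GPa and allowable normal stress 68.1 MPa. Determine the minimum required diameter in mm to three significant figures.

19.7 mm

Required area A ≥ P/σ_allow = 20700/68.1 = 304 mm².
For a solid circular section, d ≥ √(4A/π) = 19.67 mm.
Elongation limit: A ≥ PL/(Eδ_allow) = 20700·2350/(117000·3.8) = 109.4 mm² ⇒ d ≥ 11.8 mm.
The stress limit governs.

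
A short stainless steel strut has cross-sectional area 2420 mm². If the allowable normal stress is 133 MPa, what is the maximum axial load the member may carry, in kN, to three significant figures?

322 kN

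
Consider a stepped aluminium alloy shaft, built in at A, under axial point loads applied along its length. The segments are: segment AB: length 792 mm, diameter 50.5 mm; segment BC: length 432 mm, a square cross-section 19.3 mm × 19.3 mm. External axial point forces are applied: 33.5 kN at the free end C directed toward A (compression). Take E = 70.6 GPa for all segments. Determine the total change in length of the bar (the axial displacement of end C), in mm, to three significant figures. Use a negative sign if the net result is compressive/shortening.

-0.738 mm

Internal axial forces (sectioning from the free end, tension +): N_BC = -33.5 kN, N_AB = -33.5 kN.
A_AB = 2003 mm².
A_BC = 372.5 mm².
δ_AB = -33500·792/(2003·70600) = -0.1876 mm
δ_BC = -33500·432/(372.5·70600) = -0.5503 mm
δ = Σδ_i = -0.7379 mm.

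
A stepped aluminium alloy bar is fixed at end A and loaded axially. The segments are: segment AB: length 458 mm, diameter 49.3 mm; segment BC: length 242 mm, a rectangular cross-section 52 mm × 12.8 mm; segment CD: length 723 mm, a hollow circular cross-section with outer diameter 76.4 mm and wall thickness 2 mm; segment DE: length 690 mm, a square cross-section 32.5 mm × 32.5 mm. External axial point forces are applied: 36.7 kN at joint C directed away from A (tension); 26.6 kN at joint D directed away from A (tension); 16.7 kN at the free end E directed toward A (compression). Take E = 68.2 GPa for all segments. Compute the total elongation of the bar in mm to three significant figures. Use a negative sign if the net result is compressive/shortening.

0.477 mm

Internal axial forces (sectioning from the free end, tension +): N_DE = -16.7 kN, N_CD = 9.9 kN, N_BC = 46.6 kN, N_AB = 46.6 kN.
A_AB = 1909 mm².
A_BC = 665.6 mm².
A_CD = 467.5 mm².
A_DE = 1056 mm².
δ_AB = 46600·458/(1909·68200) = 0.1639 mm
δ_BC = 46600·242/(665.6·68200) = 0.2484 mm
δ_CD = 9900·723/(467.5·68200) = 0.2245 mm
δ_DE = -16700·690/(1056·68200) = -0.16 mm
δ = Σδ_i = 0.4769 mm.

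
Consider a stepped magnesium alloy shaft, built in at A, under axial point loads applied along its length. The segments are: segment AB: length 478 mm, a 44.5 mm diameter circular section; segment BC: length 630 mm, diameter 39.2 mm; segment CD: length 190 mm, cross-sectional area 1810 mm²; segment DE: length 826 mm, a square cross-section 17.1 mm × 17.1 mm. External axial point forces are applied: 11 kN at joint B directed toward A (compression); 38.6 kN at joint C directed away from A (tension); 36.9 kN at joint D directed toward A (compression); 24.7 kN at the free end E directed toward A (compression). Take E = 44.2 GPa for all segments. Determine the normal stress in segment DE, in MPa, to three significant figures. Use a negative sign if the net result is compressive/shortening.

Internal axial forces (sectioning from the free end, tension +): N_DE = -24.7 kN, N_CD = -61.6 kN, N_BC = -23 kN, N_AB = -34 kN.
A_DE = 292.4 mm².
σ_DE = N_DE/A_DE = -24700/292.4 = -84.47 MPa.

-84.5 MPa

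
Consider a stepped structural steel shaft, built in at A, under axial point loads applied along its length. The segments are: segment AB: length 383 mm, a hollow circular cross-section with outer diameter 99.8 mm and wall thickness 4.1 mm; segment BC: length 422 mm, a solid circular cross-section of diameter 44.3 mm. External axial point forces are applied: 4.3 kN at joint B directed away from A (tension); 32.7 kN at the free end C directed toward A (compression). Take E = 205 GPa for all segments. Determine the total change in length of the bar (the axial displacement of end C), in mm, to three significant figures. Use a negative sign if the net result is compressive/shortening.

Internal axial forces (sectioning from the free end, tension +): N_BC = -32.7 kN, N_AB = -28.4 kN.
A_AB = 1233 mm².
A_BC = 1541 mm².
δ_AB = -28400·383/(1233·205000) = -0.04304 mm
δ_BC = -32700·422/(1541·205000) = -0.04367 mm
δ = Σδ_i = -0.08672 mm.

-0.0867 mm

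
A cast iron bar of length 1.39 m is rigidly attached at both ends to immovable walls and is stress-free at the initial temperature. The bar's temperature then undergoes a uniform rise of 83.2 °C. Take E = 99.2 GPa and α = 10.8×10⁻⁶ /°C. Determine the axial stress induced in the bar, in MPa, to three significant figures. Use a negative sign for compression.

-89.1 MPa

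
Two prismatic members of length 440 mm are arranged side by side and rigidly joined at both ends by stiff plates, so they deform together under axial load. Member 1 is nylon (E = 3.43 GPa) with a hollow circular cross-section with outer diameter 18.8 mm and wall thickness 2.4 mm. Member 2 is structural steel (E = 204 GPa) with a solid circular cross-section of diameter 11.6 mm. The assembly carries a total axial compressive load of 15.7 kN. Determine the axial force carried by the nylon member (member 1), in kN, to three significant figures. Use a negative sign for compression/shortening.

-0.303 kN

A_1 = 123.7 mm².
A_2 = 105.7 mm².
Equal strain + equilibrium ⇒ each member carries load in proportion to AE: A₁E₁ = 424100 N, A₂E₂ = 21560000 N, ΣAE = 21980000 N.
F₁ = P·A₁E₁/ΣAE = -15700·424100/21980000 = -302.9 N.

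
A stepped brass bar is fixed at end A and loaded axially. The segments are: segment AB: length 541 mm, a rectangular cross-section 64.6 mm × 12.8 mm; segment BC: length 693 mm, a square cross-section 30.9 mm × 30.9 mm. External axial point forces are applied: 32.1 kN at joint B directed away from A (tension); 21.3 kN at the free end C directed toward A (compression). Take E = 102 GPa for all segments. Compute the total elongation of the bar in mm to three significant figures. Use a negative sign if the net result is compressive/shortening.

Internal axial forces (sectioning from the free end, tension +): N_BC = -21.3 kN, N_AB = 10.8 kN.
A_AB = 826.9 mm².
A_BC = 954.8 mm².
δ_AB = 10800·541/(826.9·102000) = 0.06928 mm
δ_BC = -21300·693/(954.8·102000) = -0.1516 mm
δ = Σδ_i = -0.08229 mm.

-0.0823 mm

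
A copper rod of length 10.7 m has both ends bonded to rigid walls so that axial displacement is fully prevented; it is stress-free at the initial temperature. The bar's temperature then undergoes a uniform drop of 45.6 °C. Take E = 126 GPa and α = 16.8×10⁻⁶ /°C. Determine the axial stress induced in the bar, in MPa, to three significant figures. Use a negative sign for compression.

96.5 MPa

Free thermal expansion αLΔT = 16.8e-6 · 10700 · -45.6 = -8.197 mm.
The walls impose strain ε = −(-8.197)/10700 = 7.6608e-04; σ = Eε = 126000 · 7.6608e-04 = 96.53 MPa.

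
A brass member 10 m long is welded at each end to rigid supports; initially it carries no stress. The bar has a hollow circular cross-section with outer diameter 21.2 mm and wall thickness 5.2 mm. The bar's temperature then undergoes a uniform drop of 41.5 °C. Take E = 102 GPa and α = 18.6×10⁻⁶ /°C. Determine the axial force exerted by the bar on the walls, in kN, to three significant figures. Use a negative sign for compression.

20.6 kN

Free thermal expansion αLΔT = 18.6e-6 · 10000 · -41.5 = -7.719 mm.
The walls impose strain ε = −(-7.719)/10000 = 7.7190e-04; σ = Eε = 102000 · 7.7190e-04 = 78.73 MPa.
Wall reaction R = σ·A = 78.73·261.4 = 20580 N = 20.58 kN.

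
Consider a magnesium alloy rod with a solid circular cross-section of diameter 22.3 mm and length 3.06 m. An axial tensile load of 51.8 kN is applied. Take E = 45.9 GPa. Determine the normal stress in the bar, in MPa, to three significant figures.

A = 390.6 mm².
σ = N/A = 51800/390.6 = 132.6 MPa.

133 MPa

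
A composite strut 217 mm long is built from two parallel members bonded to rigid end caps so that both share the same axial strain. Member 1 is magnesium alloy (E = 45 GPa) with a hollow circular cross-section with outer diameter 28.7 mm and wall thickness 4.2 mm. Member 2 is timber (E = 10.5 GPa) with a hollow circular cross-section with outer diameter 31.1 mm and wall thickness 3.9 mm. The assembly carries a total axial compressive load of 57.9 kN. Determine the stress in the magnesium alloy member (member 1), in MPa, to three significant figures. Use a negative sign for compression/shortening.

-144 MPa

A_1 = 323.3 mm².
A_2 = 333.3 mm².
Equal strain + equilibrium ⇒ each member carries load in proportion to AE: A₁E₁ = 14550000 N, A₂E₂ = 3499000 N, ΣAE = 18050000 N.
σ₁ = P·E₁/ΣAE = -57900·45000/18050000 = -144.4 MPa.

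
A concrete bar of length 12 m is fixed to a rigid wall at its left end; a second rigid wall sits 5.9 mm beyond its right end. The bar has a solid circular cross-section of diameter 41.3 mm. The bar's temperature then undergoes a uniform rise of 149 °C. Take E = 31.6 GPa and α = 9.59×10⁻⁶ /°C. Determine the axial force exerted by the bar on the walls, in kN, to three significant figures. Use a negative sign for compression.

-39.7 kN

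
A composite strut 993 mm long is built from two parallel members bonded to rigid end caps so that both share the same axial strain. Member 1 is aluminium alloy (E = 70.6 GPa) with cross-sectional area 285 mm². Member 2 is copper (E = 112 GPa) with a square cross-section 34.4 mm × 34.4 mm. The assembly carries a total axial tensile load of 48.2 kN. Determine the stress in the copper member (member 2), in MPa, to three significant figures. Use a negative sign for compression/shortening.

35.4 MPa

A_2 = 1183 mm².
Equal strain + equilibrium ⇒ each member carries load in proportion to AE: A₁E₁ = 20120000 N, A₂E₂ = 132500000 N, ΣAE = 152700000 N.
σ₂ = P·E₂/ΣAE = 48200·112000/152700000 = 35.36 MPa.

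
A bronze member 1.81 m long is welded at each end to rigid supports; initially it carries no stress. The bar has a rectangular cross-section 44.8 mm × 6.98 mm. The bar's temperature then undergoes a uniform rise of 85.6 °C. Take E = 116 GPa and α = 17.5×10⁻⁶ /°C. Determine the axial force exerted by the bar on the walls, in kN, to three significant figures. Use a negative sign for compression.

-54.3 kN

Free thermal expansion αLΔT = 17.5e-6 · 1810 · 85.6 = 2.711 mm.
The walls impose strain ε = −(2.711)/1810 = -1.4980e-03; σ = Eε = 116000 · -1.4980e-03 = -173.8 MPa.
Wall reaction R = σ·A = -173.8·312.7 = -54340 N = -54.34 kN.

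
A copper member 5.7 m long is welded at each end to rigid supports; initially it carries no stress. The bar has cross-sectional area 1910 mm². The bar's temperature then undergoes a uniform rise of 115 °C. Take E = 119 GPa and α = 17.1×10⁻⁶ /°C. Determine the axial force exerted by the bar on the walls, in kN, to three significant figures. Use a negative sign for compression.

Free thermal expansion αLΔT = 17.1e-6 · 5700 · 115 = 11.21 mm.
The walls impose strain ε = −(11.21)/5700 = -1.9665e-03; σ = Eε = 119000 · -1.9665e-03 = -234 MPa.
Wall reaction R = σ·A = -234·1910 = -447000 N = -447 kN.

-447 kN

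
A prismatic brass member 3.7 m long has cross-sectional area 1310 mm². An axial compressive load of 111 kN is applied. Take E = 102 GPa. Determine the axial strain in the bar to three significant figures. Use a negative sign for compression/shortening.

σ = N/A = -84.73 MPa; ε = σ/E = -84.73/102000 = -8.307e-04.

-8.31e-04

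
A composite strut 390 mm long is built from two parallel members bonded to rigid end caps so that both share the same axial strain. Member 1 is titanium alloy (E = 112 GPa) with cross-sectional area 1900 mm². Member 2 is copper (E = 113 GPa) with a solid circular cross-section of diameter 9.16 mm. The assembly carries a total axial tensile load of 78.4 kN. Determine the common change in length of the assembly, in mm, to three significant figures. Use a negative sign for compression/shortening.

A_2 = 65.9 mm².
Equal strain + equilibrium ⇒ each member carries load in proportion to AE: A₁E₁ = 212800000 N, A₂E₂ = 7447000 N, ΣAE = 220200000 N.
δ = PL/ΣAE = 78400·390/220200000 = 0.1388 mm.

0.139 mm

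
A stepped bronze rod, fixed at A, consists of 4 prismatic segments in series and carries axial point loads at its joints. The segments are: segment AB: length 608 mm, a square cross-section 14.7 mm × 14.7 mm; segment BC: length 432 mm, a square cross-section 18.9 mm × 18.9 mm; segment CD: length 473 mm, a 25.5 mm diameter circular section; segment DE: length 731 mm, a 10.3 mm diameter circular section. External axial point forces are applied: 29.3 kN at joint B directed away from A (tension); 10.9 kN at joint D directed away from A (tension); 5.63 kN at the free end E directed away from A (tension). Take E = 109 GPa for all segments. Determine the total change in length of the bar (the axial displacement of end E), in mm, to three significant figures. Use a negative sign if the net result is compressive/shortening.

1.96 mm

Internal axial forces (sectioning from the free end, tension +): N_DE = 5.63 kN, N_CD = 16.53 kN, N_BC = 16.53 kN, N_AB = 45.83 kN.
A_AB = 216.1 mm².
A_BC = 357.2 mm².
A_CD = 510.7 mm².
A_DE = 83.32 mm².
δ_AB = 45830·608/(216.1·109000) = 1.183 mm
δ_BC = 16530·432/(357.2·109000) = 0.1834 mm
δ_CD = 16530·473/(510.7·109000) = 0.1405 mm
δ_DE = 5630·731/(83.32·109000) = 0.4531 mm
δ = Σδ_i = 1.96 mm.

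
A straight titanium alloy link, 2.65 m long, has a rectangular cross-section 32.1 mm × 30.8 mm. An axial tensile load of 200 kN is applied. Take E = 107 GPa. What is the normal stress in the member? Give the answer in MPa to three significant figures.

202 MPa

A = 988.7 mm².
σ = N/A = 200000/988.7 = 202.3 MPa.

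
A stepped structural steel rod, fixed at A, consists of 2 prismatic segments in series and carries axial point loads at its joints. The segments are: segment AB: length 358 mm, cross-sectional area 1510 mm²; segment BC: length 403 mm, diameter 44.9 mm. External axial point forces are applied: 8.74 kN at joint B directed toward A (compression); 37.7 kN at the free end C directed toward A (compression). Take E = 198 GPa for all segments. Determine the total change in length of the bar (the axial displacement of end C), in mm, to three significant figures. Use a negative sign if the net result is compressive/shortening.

Internal axial forces (sectioning from the free end, tension +): N_BC = -37.7 kN, N_AB = -46.44 kN.
A_BC = 1583 mm².
δ_AB = -46440·358/(1510·198000) = -0.05561 mm
δ_BC = -37700·403/(1583·198000) = -0.04846 mm
δ = Σδ_i = -0.1041 mm.

-0.104 mm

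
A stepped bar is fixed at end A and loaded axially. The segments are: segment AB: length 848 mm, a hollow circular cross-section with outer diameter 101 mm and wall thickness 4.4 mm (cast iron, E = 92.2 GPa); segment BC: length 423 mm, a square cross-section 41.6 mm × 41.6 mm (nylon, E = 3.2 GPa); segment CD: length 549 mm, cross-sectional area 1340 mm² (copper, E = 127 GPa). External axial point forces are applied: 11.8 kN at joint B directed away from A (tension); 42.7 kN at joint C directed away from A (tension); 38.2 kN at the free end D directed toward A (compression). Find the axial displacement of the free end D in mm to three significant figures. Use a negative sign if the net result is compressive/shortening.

0.333 mm

Internal axial forces (sectioning from the free end, tension +): N_CD = -38.2 kN, N_BC = 4.5 kN, N_AB = 16.3 kN.
A_AB = 1335 mm².
A_BC = 1731 mm².
δ_AB = 16300·848/(1335·92200) = 0.1123 mm
δ_BC = 4500·423/(1731·3200) = 0.3437 mm
δ_CD = -38200·549/(1340·127000) = -0.1232 mm
δ = Σδ_i = 0.3328 mm.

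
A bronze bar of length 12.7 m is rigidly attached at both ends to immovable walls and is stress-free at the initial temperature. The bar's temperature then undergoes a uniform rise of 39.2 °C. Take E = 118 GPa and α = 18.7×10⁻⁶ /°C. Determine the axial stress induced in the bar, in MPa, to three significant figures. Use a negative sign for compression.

Free thermal expansion αLΔT = 18.7e-6 · 12700 · 39.2 = 9.31 mm.
The walls impose strain ε = −(9.31)/12700 = -7.3304e-04; σ = Eε = 118000 · -7.3304e-04 = -86.5 MPa.

-86.5 MPa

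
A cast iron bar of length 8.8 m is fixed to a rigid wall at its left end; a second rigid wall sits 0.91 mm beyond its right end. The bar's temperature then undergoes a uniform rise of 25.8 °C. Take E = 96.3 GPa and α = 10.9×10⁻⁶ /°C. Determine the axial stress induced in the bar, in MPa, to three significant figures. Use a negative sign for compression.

-17.1 MPa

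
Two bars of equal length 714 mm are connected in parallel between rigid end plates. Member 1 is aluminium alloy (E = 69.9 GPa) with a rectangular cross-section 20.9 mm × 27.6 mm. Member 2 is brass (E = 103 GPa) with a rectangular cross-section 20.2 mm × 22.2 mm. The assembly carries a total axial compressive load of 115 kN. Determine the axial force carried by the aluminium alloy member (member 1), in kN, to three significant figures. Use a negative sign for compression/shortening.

A_1 = 576.8 mm².
A_2 = 448.4 mm².
Equal strain + equilibrium ⇒ each member carries load in proportion to AE: A₁E₁ = 40320000 N, A₂E₂ = 46190000 N, ΣAE = 86510000 N.
F₁ = P·A₁E₁/ΣAE = -115000·40320000/86510000 = -53600 N.

-53.6 kN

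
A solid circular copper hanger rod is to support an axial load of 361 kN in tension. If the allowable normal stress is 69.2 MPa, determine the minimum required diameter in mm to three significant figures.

81.5 mm

Required area A ≥ P/σ_allow = 361000/69.2 = 5217 mm².
For a solid circular section, d ≥ √(4A/π) = 81.5 mm.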